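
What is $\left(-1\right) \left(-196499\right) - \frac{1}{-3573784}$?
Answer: $\frac{702244982217}{3573784} \approx 1.965 \cdot 10^{5}$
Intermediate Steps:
$\left(-1\right) \left(-196499\right) - \frac{1}{-3573784} = 196499 - - \frac{1}{3573784} = 196499 + \frac{1}{3573784} = \frac{702244982217}{3573784}$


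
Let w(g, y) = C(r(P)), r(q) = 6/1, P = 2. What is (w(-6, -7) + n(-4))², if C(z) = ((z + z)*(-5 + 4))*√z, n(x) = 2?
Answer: 868 - 48*√6 ≈ 750.42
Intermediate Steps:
r(q) = 6 (r(q) = 6*1 = 6)
C(z) = -2*z^(3/2) (C(z) = ((2*z)*(-1))*√z = (-2*z)*√z = -2*z^(3/2))
w(g, y) = -12*√6
(w(-6, -7) + n(-4))² = (-12*√6 + 2)² = (2 - 12*√6)²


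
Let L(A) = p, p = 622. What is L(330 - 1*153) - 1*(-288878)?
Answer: 289500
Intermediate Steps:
L(A) = 622
L(330 - 1*153) - 1*(-288878) = 622 - 1*(-288878) = 622 + 288878 = 289500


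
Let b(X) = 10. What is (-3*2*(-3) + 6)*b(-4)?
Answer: 240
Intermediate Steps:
(-3*2*(-3) + 6)*b(-4) = (-3*2*(-3) + 6)*10 = (-6*(-3) + 6)*10 = (18 + 6)*10 = 24*10 = 240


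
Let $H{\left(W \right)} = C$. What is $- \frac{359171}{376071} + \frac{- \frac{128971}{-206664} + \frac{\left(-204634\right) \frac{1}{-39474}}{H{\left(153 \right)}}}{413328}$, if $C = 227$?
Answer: $- \frac{15273012195924705694129}{15991676338109916097152} \approx -0.95506$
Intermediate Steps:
$H{\left(W \right)} = 227$
$- \frac{359171}{376071} + \frac{- \frac{128971}{-206664} + \frac{\left(-204634\right) \frac{1}{-39474}}{H{\left(153 \right)}}}{413328} = - \frac{359171}{376071} + \frac{- \frac{128971}{-206664} + \frac{\left(-204634\right) \frac{1}{-39474}}{227}}{413328} = \left(-359171\right) \frac{1}{376071} + \left(\left(-128971\right) \left(- \frac{1}{206664}\right) + \left(-204634\right) \left(- \frac{1}{39474}\right) \frac{1}{227}\right) \frac{1}{413328} = - \frac{359171}{376071} + \left(\frac{128971}{206664} + \frac{102317}{19737} \cdot \frac{1}{227}\right) \frac{1}{413328} = - \frac{359171}{376071} + \left(\frac{128971}{206664} + \frac{102317}{4480299}\right) \frac{1}{413328} = - \frac{359171}{376071} + \frac{199657960939}{308638837512} \cdot \frac{1}{413328} = - \frac{359171}{376071} + \frac{199657960939}{127569073431159936} = - \frac{15273012195924705694129}{15991676338109916097152}$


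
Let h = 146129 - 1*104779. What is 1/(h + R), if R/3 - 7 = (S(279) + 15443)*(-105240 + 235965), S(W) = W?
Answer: 1/6165816721 ≈ 1.6218e-10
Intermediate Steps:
h = 41350 (h = 146129 - 104779 = 41350)
R = 6165775371 (R = 21 + 3*((279 + 15443)*(-105240 + 235965)) = 21 + 3*(15722*130725) = 21 + 3*2055258450 = 21 + 6165775350 = 6165775371)
1/(h + R) = 1/(41350 + 6165775371) = 1/6165816721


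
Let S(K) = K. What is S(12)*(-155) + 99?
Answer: -1761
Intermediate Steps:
S(12)*(-155) + 99 = 12*(-155) + 99 = -1860 + 99 = -1761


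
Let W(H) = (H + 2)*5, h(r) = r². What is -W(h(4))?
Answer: -90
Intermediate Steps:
W(H) = 10 + 5*H (W(H) = (2 + H)*5 = 10 + 5*H)
-W(h(4)) = -(10 + 5*4²) = -(10 + 5*16) = -(10 + 80) = -1*90 = -90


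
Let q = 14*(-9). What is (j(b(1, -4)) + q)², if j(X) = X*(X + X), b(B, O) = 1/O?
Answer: 1014049/64 ≈ 15845.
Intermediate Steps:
j(X) = 2*X² (j(X) = X*(2*X) = 2*X²)
q = -126
(j(b(1, -4)) + q)² = (2*(1/(-4))² - 126)² = (2*(-¼)² - 126)² = (2*(1/16) - 126)² = (⅛ - 126)² = (-1007/8)² = 1014049/64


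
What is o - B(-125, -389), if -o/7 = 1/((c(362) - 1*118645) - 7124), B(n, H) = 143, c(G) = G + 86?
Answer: -2560128/17903 ≈ -143.00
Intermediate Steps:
c(G) = 86 + G
o = 1/17903 (o = -7/(((86 + 362) - 1*118645) - 7124) = -7/((448 - 118645) - 7124) = -7/(-118197 - 7124) = -7/(-125321) = -7*(-1/125321) = 1/17903 ≈ 5.5857e-5)
o - B(-125, -389) = 1/17903 - 1*143 = 1/17903 - 143 = -2560128/17903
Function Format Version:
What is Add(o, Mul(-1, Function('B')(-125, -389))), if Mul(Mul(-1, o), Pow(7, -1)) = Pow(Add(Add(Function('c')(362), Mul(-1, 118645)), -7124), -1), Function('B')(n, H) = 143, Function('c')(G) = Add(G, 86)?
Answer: Rational(-2560128, 17903) ≈ -143.00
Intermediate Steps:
Function('c')(G) = Add(86, G)
o = Rational(1, 17903) (o = Mul(-7, Pow(Add(Add(Add(86, 362), Mul(-1, 118645)), -7124), -1)) = Mul(-7, Pow(Add(Add(448, -118645), -7124), -1)) = Mul(-7, Pow(Add(-118197, -7124), -1)) = Mul(-7, Pow(-125321, -1)) = Mul(-7, Rational(-1, 125321)) = Rational(1, 17903) ≈ 5.5857e-5)
Add(o, Mul(-1, Function('B')(-125, -389))) = Add(Rational(1, 17903), Mul(-1, 143)) = Add(Rational(1, 17903), -143) = Rational(-2560128, 17903)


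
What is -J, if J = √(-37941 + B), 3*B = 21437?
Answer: -I*√277158/3 ≈ -175.49*I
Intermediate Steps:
B = 21437/3 (B = (⅓)*21437 = 21437/3 ≈ 7145.7)
J = I*√277158/3 (J = √(-37941 + 21437/3) = √(-92386/3) = I*√277158/3 ≈ 175.49*I)
-J = -I*√277158/3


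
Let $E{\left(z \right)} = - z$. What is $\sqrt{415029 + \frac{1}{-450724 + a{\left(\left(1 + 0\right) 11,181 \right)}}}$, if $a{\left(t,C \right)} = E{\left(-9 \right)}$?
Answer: $\frac{\sqrt{84310655834249810}}{450715} \approx 644.23$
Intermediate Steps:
$a{\left(t,C \right)} = 9$ ($a{\left(t,C \right)} = \left(-1\right) \left(-9\right) = 9$)
$\sqrt{415029 + \frac{1}{-450724 + a{\left(\left(1 + 0\right) 11,181 \right)}}} = \sqrt{415029 + \frac{1}{-450724 + 9}} = \sqrt{415029 + \frac{1}{-450715}} = \sqrt{415029 - \frac{1}{450715}} = \sqrt{\frac{187059795734}{450715}} = \frac{\sqrt{84310655834249810}}{450715}$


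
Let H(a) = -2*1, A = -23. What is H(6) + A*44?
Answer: -1014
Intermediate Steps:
H(a) = -2
H(6) + A*44 = -2 - 23*44 = -2 - 1012 = -1014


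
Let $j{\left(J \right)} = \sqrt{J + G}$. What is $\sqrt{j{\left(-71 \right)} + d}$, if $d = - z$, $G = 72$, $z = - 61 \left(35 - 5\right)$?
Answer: $\sqrt{1831} \approx 42.79$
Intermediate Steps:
$z = -1830$ ($z = \left(-61\right) 30 = -1830$)
$j{\left(J \right)} = \sqrt{72 + J}$ ($j{\left(J \right)} = \sqrt{J + 72} = \sqrt{72 + J}$)
$d = 1830$ ($d = \left(-1\right) \left(-1830\right) = 1830$)
$\sqrt{j{\left(-71 \right)} + d} = \sqrt{\sqrt{72 - 71} + 1830} = \sqrt{\sqrt{1} + 1830} = \sqrt{1 + 1830} = \sqrt{1831}$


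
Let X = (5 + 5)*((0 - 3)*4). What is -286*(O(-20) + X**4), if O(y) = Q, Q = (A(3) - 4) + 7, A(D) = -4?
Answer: -59304959714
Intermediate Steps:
X = -120 (X = 10*(-3*4) = 10*(-12) = -120)
Q = -1 (Q = (-4 - 4) + 7 = -8 + 7 = -1)
O(y) = -1
-286*(O(-20) + X**4) = -286*(-1 + (-120)**4) = -286*(-1 + 207360000) = -286*207359999 = -59304959714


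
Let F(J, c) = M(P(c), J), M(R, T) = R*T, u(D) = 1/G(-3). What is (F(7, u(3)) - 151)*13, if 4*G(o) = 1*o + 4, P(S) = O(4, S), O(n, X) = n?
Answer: -1599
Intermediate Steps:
P(S) = 4
G(o) = 1 + o/4 (G(o) = (1*o + 4)/4 = (o + 4)/4 = (4 + o)/4 = 1 + o/4)
u(D) = 4 (u(D) = 1/(1 + (¼)*(-3)) = 1/(1 - ¾) = 1/(¼) = 4)
F(J, c) = 4*J
(F(7, u(3)) - 151)*13 = (4*7 - 151)*13 = (28 - 151)*13 = -123*13 = -1599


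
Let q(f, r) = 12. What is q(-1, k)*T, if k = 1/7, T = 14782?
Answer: 177384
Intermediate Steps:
k = ⅐ ≈ 0.14286
q(-1, k)*T = 12*14782 = 177384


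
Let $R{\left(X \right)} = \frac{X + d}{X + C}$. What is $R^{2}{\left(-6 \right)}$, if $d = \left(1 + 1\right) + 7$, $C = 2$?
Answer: $\frac{9}{16} \approx 0.5625$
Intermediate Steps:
$d = 9$ ($d = 2 + 7 = 9$)
$R{\left(X \right)} = \frac{9 + X}{2 + X}$ ($R{\left(X \right)} = \frac{X + 9}{X + 2} = \frac{9 + X}{2 + X}$)
$R^{2}{\left(-6 \right)} = \left(\frac{9 - 6}{2 - 6}\right)^{2} = \left(\frac{1}{-4} \cdot 3\right)^{2} = \left(\left(- \frac{1}{4}\right) 3\right)^{2} = \left(- \frac{3}{4}\right)^{2} = \frac{9}{16}$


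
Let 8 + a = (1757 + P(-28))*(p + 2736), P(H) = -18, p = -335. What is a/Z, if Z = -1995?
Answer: -1391777/665 ≈ -2092.9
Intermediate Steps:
a = 4175331 (a = -8 + (1757 - 18)*(-335 + 2736) = -8 + 1739*2401 = -8 + 4175339 = 4175331)
a/Z = 4175331/(-1995) = 4175331*(-1/1995) = -1391777/665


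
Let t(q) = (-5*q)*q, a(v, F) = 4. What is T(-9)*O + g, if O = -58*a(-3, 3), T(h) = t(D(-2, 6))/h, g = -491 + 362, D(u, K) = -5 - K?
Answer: -141521/9 ≈ -15725.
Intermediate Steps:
t(q) = -5*q**2
g = -129
T(h) = -605/h (T(h) = (-5*(-5 - 1*6)**2)/h = (-5*(-5 - 6)**2)/h = (-5*(-11)**2)/h = (-5*121)/h = -605/h)
O = -232 (O = -58*4 = -232)
T(-9)*O + g = -605/(-9)*(-232) - 129 = -605*(-1/9)*(-232) - 129 = (605/9)*(-232) - 129 = -140360/9 - 129 = -141521/9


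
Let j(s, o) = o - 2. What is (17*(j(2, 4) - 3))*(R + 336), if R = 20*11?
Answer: -9452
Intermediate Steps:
j(s, o) = -2 + o
R = 220
(17*(j(2, 4) - 3))*(R + 336) = (17*((-2 + 4) - 3))*(220 + 336) = (17*(2 - 3))*556 = (17*(-1))*556 = -17*556 = -9452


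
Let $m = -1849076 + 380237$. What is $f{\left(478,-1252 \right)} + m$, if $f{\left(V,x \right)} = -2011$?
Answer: $-1470850$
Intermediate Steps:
$m = -1468839$
$f{\left(478,-1252 \right)} + m = -2011 - 1468839 = -1470850$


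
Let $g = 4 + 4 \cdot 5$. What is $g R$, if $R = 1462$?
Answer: $35088$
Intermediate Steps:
$g = 24$ ($g = 4 + 20 = 24$)
$g R = 24 \cdot 1462 = 35088$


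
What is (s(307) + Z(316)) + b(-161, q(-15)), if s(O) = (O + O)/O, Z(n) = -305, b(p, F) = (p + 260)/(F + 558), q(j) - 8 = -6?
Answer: -169581/560 ≈ -302.82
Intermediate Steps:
q(j) = 2 (q(j) = 8 - 6 = 2)
b(p, F) = (260 + p)/(558 + F)
s(O) = 2 (s(O) = (2*O)/O = 2)
(s(307) + Z(316)) + b(-161, q(-15)) = (2 - 305) + (260 - 161)/(558 + 2) = -303 + 99/560 = -169581/560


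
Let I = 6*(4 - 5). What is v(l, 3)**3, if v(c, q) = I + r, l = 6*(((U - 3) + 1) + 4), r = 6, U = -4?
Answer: 0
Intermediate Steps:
I = -6 (I = 6*(-1) = -6)
l = -12 (l = 6*(((-4 - 3) + 1) + 4) = 6*((-7 + 1) + 4) = 6*(-6 + 4) = 6*(-2) = -12)
v(c, q) = 0 (v(c, q) = -6 + 6 = 0)
v(l, 3)**3 = 0**3 = 0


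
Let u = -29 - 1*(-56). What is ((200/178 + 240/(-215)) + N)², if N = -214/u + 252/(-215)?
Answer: 22058671515556/266922056025 ≈ 82.641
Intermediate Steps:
u = 27 (u = -29 + 56 = 27)
N = -52814/5805 (N = -214/27 + 252/(-215) = -214*1/27 + 252*(-1/215) = -214/27 - 252/215 = -52814/5805 ≈ -9.0980)
((200/178 + 240/(-215)) + N)² = ((200/178 + 240/(-215)) - 52814/5805)² = ((200*(1/178) + 240*(-1/215)) - 52814/5805)² = ((100/89 - 48/43) - 52814/5805)² = (28/3827 - 52814/5805)² = (-4696666/516645)² = 22058671515556/266922056025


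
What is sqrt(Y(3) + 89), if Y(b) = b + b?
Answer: sqrt(95) ≈ 9.7468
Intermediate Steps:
Y(b) = 2*b
sqrt(Y(3) + 89) = sqrt(2*3 + 89) = sqrt(6 + 89) = sqrt(95)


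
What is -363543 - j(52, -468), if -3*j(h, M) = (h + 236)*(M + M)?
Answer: -453399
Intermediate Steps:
j(h, M) = -2*M*(236 + h)/3 (j(h, M) = -(h + 236)*(M + M)/3 = -(236 + h)*2*M/3 = -2*M*(236 + h)/3)
-363543 - j(52, -468) = -363543 - (-2)*(-468)*(236 + 52)/3 = -363543 - (-2)*(-468)*288/3 = -363543 - 1*89856 = -363543 - 89856 = -453399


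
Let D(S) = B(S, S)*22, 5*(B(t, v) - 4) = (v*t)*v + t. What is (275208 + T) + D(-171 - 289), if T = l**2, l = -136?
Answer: -427986632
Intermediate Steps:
B(t, v) = 4 + t/5 + t*v**2/5 (B(t, v) = 4 + ((v*t)*v + t)/5 = 4 + ((t*v)*v + t)/5 = 4 + (t*v**2 + t)/5 = 4 + (t + t*v**2)/5 = 4 + (t/5 + t*v**2/5) = 4 + t/5 + t*v**2/5)
D(S) = 88 + 22*S/5 + 22*S**3/5 (D(S) = (4 + S/5 + S*S**2/5)*22 = (4 + S/5 + S**3/5)*22 = 88 + 22*S/5 + 22*S**3/5)
T = 18496 (T = (-136)**2 = 18496)
(275208 + T) + D(-171 - 289) = (275208 + 18496) + (88 + 22*(-171 - 289)/5 + 22*(-171 - 289)**3/5) = 293704 + (88 + (22/5)*(-460) + (22/5)*(-460)**3) = 293704 + (88 - 2024 + (22/5)*(-97336000)) = 293704 + (88 - 2024 - 428278400) = 293704 - 428280336 = -427986632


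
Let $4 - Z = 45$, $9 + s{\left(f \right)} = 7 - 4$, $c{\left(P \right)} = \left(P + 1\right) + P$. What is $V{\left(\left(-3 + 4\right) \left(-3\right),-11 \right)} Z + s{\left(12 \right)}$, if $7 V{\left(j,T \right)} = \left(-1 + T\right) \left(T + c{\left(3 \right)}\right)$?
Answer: $- \frac{2010}{7} \approx -287.14$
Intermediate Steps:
$c{\left(P \right)} = 1 + 2 P$ ($c{\left(P \right)} = \left(1 + P\right) + P = 1 + 2 P$)
$s{\left(f \right)} = -6$ ($s{\left(f \right)} = -9 + \left(7 - 4\right) = -9 + 3 = -6$)
$Z = -41$ ($Z = 4 - 45 = -41$)
$V{\left(j,T \right)} = \frac{\left(-1 + T\right) \left(7 + T\right)}{7}$ ($V{\left(j,T \right)} = \frac{\left(-1 + T\right) \left(T + \left(1 + 2 \cdot 3\right)\right)}{7} = \frac{\left(-1 + T\right) \left(T + \left(1 + 6\right)\right)}{7} = \frac{\left(-1 + T\right) \left(T + 7\right)}{7} = \frac{\left(-1 + T\right) \left(7 + T\right)}{7}$)
$V{\left(\left(-3 + 4\right) \left(-3\right),-11 \right)} Z + s{\left(12 \right)} = \left(-1 + \frac{\left(-11\right)^{2}}{7} + \frac{6}{7} \left(-11\right)\right) \left(-41\right) - 6 = \left(-1 + \frac{1}{7} \cdot 121 - \frac{66}{7}\right) \left(-41\right) - 6 = \left(-1 + \frac{121}{7} - \frac{66}{7}\right) \left(-41\right) - 6 = \frac{48}{7} \left(-41\right) - 6 = - \frac{1968}{7} - 6 = - \frac{2010}{7}$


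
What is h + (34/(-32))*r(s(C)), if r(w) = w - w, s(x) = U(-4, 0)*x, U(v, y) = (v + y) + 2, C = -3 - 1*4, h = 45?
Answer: 45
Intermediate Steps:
C = -7 (C = -3 - 4 = -7)
U(v, y) = 2 + v + y
s(x) = -2*x (s(x) = (2 - 4 + 0)*x = -2*x)
r(w) = 0
h + (34/(-32))*r(s(C)) = 45 + (34/(-32))*0 = 45 + (34*(-1/32))*0 = 45 - 17/16*0 = 45 + 0 = 45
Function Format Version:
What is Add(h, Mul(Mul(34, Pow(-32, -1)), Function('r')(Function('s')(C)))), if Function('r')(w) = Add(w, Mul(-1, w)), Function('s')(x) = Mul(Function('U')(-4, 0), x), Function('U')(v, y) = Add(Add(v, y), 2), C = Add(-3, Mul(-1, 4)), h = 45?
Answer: 45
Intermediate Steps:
C = -7 (C = Add(-3, -4) = -7)
Function('U')(v, y) = Add(2, v, y)
Function('s')(x) = Mul(-2, x) (Function('s')(x) = Mul(Add(2, -4, 0), x) = Mul(-2, x))
Function('r')(w) = 0
Add(h, Mul(Mul(34, Pow(-32, -1)), Function('r')(Function('s')(C)))) = Add(45, Mul(Mul(34, Pow(-32, -1)), 0)) = Add(45, Mul(Mul(34, Rational(-1, 32)), 0)) = Add(45, Mul(Rational(-17, 16), 0)) = Add(45, 0) = 45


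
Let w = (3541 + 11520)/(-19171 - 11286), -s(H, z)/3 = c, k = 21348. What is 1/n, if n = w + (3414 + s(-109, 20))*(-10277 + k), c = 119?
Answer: 30457/1030788124418 ≈ 2.9547e-8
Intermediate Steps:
s(H, z) = -357 (s(H, z) = -3*119 = -357)
w = -15061/30457 (w = 15061/(-30457) = 15061*(-1/30457) = -15061/30457 ≈ -0.49450)
n = 1030788124418/30457 (n = -15061/30457 + (3414 - 357)*(-10277 + 21348) = -15061/30457 + 3057*11071 = -15061/30457 + 33844047 = 1030788124418/30457 ≈ 3.3844e+7)
1/n = 1/(1030788124418/30457) = 30457/1030788124418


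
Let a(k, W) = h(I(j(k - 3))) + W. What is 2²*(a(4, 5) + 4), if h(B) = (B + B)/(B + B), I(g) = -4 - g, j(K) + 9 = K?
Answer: 40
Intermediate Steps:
j(K) = -9 + K
h(B) = 1 (h(B) = (2*B)/((2*B)) = (2*B)*(1/(2*B)) = 1)
a(k, W) = 1 + W
2²*(a(4, 5) + 4) = 2²*((1 + 5) + 4) = 4*(6 + 4) = 4*10 = 40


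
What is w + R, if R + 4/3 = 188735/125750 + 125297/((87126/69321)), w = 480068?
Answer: 317595033107668/547804725 ≈ 5.7976e+5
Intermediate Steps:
R = 54611514386368/547804725 (R = -4/3 + (188735/125750 + 125297/((87126/69321))) = -4/3 + (188735*(1/125750) + 125297/((87126*(1/69321)))) = -4/3 + (37747/25150 + 125297/(29042/23107)) = -4/3 + (37747/25150 + 125297*(23107/29042)) = -4/3 + (37747/25150 + 2895237779/29042) = -4/3 + 18204081597556/182601575 = 54611514386368/547804725 ≈ 99692.)
w + R = 480068 + 54611514386368/547804725 = 317595033107668/547804725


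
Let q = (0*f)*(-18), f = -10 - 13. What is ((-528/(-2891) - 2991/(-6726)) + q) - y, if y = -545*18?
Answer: 1077775897/109858 ≈ 9810.6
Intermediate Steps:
f = -23
q = 0 (q = (0*(-23))*(-18) = 0*(-18) = 0)
y = -9810
((-528/(-2891) - 2991/(-6726)) + q) - y = ((-528/(-2891) - 2991/(-6726)) + 0) - 1*(-9810) = ((-528*(-1/2891) - 2991*(-1/6726)) + 0) + 9810 = ((528/2891 + 997/2242) + 0) + 9810 = (68917/109858 + 0) + 9810 = 68917/109858 + 9810 = 1077775897/109858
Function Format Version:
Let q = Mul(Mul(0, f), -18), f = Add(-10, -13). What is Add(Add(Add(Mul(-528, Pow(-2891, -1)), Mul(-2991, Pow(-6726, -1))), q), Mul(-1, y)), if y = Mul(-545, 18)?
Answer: Rational(1077775897, 109858) ≈ 9810.6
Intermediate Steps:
f = -23
q = 0 (q = Mul(Mul(0, -23), -18) = Mul(0, -18) = 0)
y = -9810
Add(Add(Add(Mul(-528, Pow(-2891, -1)), Mul(-2991, Pow(-6726, -1))), q), Mul(-1, y)) = Add(Add(Add(Mul(-528, Pow(-2891, -1)), Mul(-2991, Pow(-6726, -1))), 0), Mul(-1, -9810)) = Add(Add(Add(Mul(-528, Rational(-1, 2891)), Mul(-2991, Rational(-1, 6726))), 0), 9810) = Add(Add(Add(Rational(528, 2891), Rational(997, 2242)), 0), 9810) = Add(Add(Rational(68917, 109858), 0), 9810) = Add(Rational(68917, 109858), 9810) = Rational(1077775897, 109858)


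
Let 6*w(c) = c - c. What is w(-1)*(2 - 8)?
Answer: 0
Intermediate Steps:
w(c) = 0 (w(c) = (c - c)/6 = (1/6)*0 = 0)
w(-1)*(2 - 8) = 0*(2 - 8) = 0*(-6) = 0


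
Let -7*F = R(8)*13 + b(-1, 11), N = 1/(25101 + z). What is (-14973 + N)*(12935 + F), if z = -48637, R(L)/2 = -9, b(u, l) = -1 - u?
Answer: -31990930738091/164752 ≈ -1.9418e+8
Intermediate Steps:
R(L) = -18 (R(L) = 2*(-9) = -18)
N = -1/23536 (N = 1/(25101 - 48637) = 1/(-23536) = -1/23536 ≈ -4.2488e-5)
F = 234/7 (F = -(-18*13 + (-1 - 1*(-1)))/7 = -(-234 + (-1 + 1))/7 = -(-234 + 0)/7 = -1/7*(-234) = 234/7 ≈ 33.429)
(-14973 + N)*(12935 + F) = (-14973 - 1/23536)*(12935 + 234/7) = -352404529/23536*90779/7 = -31990930738091/164752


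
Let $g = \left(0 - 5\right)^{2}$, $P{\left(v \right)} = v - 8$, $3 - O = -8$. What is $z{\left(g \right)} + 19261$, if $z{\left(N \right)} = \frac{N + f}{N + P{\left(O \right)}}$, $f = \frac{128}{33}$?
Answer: $\frac{17798117}{924} \approx 19262.0$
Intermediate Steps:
$O = 11$ ($O = 3 - -8 = 3 + 8 = 11$)
$P{\left(v \right)} = -8 + v$
$f = \frac{128}{33}$ ($f = 128 \cdot \frac{1}{33} = \frac{128}{33} \approx 3.8788$)
$g = 25$ ($g = \left(-5\right)^{2} = 25$)
$z{\left(N \right)} = \frac{\frac{128}{33} + N}{3 + N}$ ($z{\left(N \right)} = \frac{N + \frac{128}{33}}{N + \left(-8 + 11\right)} = \frac{\frac{128}{33} + N}{N + 3} = \frac{\frac{128}{33} + N}{3 + N}$)
$z{\left(g \right)} + 19261 = \frac{\frac{128}{33} + 25}{3 + 25} + 19261 = \frac{1}{28} \cdot \frac{953}{33} + 19261 = \frac{953}{924} + 19261 = \frac{17798117}{924}$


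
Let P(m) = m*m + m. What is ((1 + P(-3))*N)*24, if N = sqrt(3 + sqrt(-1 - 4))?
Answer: 168*sqrt(3 + I*sqrt(5)) ≈ 308.44 + 102.3*I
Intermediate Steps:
N = sqrt(3 + I*sqrt(5)) (N = sqrt(3 + sqrt(-5)) = sqrt(3 + I*sqrt(5)) ≈ 1.836 + 0.60896*I)
P(m) = m + m**2 (P(m) = m**2 + m = m + m**2)
((1 + P(-3))*N)*24 = ((1 - 3*(1 - 3))*sqrt(3 + I*sqrt(5)))*24 = ((1 - 3*(-2))*sqrt(3 + I*sqrt(5)))*24 = ((1 + 6)*sqrt(3 + I*sqrt(5)))*24 = (7*sqrt(3 + I*sqrt(5)))*24 = 168*sqrt(3 + I*sqrt(5))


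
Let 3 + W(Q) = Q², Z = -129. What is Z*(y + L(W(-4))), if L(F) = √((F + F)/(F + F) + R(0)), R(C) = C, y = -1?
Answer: 0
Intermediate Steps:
W(Q) = -3 + Q²
L(F) = 1 (L(F) = √((F + F)/(F + F) + 0) = √((2*F)/((2*F)) + 0) = √((2*F)*(1/(2*F)) + 0) = √(1 + 0) = √1 = 1)
Z*(y + L(W(-4))) = -129*(-1 + 1) = -129*0 = 0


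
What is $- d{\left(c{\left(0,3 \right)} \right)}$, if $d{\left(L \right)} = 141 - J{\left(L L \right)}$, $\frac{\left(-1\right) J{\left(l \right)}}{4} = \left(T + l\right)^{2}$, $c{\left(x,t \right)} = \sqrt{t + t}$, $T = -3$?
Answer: $-177$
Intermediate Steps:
$c{\left(x,t \right)} = \sqrt{2} \sqrt{t}$ ($c{\left(x,t \right)} = \sqrt{2 t} = \sqrt{2} \sqrt{t}$)
$J{\left(l \right)} = - 4 \left(-3 + l\right)^{2}$
$d{\left(L \right)} = 141 + 4 \left(-3 + L^{2}\right)^{2}$ ($d{\left(L \right)} = 141 - - 4 \left(-3 + L L\right)^{2} = 141 - - 4 \left(-3 + L^{2}\right)^{2} = 141 + 4 \left(-3 + L^{2}\right)^{2}$)
$- d{\left(c{\left(0,3 \right)} \right)} = - (141 + 4 \left(-3 + \left(\sqrt{2} \sqrt{3}\right)^{2}\right)^{2}) = - (141 + 4 \left(-3 + \left(\sqrt{6}\right)^{2}\right)^{2}) = - (141 + 4 \left(-3 + 6\right)^{2}) = - (141 + 4 \cdot 3^{2}) = - (141 + 4 \cdot 9) = - (141 + 36) = \left(-1\right) 177 = -177$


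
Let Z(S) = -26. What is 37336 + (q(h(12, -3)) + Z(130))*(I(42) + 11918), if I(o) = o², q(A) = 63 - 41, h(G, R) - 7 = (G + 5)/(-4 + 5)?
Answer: -17392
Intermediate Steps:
h(G, R) = 12 + G (h(G, R) = 7 + (G + 5)/(-4 + 5) = 7 + (5 + G)/1 = 7 + (5 + G)*1 = 7 + (5 + G) = 12 + G)
q(A) = 22
37336 + (q(h(12, -3)) + Z(130))*(I(42) + 11918) = 37336 + (22 - 26)*(42² + 11918) = 37336 - 4*(1764 + 11918) = 37336 - 4*13682 = 37336 - 54728 = -17392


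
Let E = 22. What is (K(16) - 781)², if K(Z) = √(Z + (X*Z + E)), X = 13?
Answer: (781 - √246)² ≈ 5.8571e+5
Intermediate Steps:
K(Z) = √(22 + 14*Z) (K(Z) = √(Z + (13*Z + 22)) = √(Z + (22 + 13*Z)) = √(22 + 14*Z))
(K(16) - 781)² = (√(22 + 14*16) - 781)² = (√(22 + 224) - 781)² = (√246 - 781)² = (-781 + √246)²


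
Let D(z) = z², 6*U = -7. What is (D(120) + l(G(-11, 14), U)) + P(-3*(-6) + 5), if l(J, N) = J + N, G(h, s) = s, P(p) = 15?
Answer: 86567/6 ≈ 14428.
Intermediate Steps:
U = -7/6 (U = (⅙)*(-7) = -7/6 ≈ -1.1667)
(D(120) + l(G(-11, 14), U)) + P(-3*(-6) + 5) = (120² + (14 - 7/6)) + 15 = (14400 + 77/6) + 15 = 86477/6 + 15 = 86567/6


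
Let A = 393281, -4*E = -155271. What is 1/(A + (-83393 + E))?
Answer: 4/1394823 ≈ 2.8677e-6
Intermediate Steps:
E = 155271/4 (E = -¼*(-155271) = 155271/4 ≈ 38818.)
1/(A + (-83393 + E)) = 1/(393281 + (-83393 + 155271/4)) = 1/(393281 - 178301/4) = 1/(1394823/4) = 4/1394823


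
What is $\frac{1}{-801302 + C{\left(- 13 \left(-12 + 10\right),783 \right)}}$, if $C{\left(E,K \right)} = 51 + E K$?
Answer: $- \frac{1}{780893} \approx -1.2806 \cdot 10^{-6}$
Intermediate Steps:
$\frac{1}{-801302 + C{\left(- 13 \left(-12 + 10\right),783 \right)}} = \frac{1}{-801302 + \left(51 + - 13 \left(-12 + 10\right) 783\right)} = \frac{1}{-801302 + \left(51 + \left(-13\right) \left(-2\right) 783\right)} = \frac{1}{-801302 + \left(51 + 26 \cdot 783\right)} = \frac{1}{-801302 + \left(51 + 20358\right)} = \frac{1}{-801302 + 20409} = \frac{1}{-780893} = - \frac{1}{780893}$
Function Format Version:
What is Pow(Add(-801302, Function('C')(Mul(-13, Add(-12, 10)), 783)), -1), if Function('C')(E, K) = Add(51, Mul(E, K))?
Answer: Rational(-1, 780893) ≈ -1.2806e-6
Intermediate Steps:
Pow(Add(-801302, Function('C')(Mul(-13, Add(-12, 10)), 783)), -1) = Pow(Add(-801302, Add(51, Mul(Mul(-13, Add(-12, 10)), 783))), -1) = Pow(Add(-801302, Add(51, Mul(Mul(-13, -2), 783))), -1) = Pow(Add(-801302, Add(51, Mul(26, 783))), -1) = Pow(Add(-801302, Add(51, 20358)), -1) = Pow(Add(-801302, 20409), -1) = Pow(-780893, -1) = Rational(-1, 780893)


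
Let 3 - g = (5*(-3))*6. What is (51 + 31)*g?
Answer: 7626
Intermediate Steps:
g = 93 (g = 3 - 5*(-3)*6 = 3 - (-15)*6 = 3 - 1*(-90) = 3 + 90 = 93)
(51 + 31)*g = (51 + 31)*93 = 82*93 = 7626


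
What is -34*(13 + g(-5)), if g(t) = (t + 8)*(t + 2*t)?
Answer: 1088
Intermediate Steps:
g(t) = 3*t*(8 + t) (g(t) = (8 + t)*(3*t) = 3*t*(8 + t))
-34*(13 + g(-5)) = -34*(13 + 3*(-5)*(8 - 5)) = -34*(13 + 3*(-5)*3) = -34*(13 - 45) = -34*(-32) = 1088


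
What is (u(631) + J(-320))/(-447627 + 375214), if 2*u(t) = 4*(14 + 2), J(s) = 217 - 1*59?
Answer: -190/72413 ≈ -0.0026238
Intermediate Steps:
J(s) = 158 (J(s) = 217 - 59 = 158)
u(t) = 32 (u(t) = (4*(14 + 2))/2 = (4*16)/2 = (1/2)*64 = 32)
(u(631) + J(-320))/(-447627 + 375214) = (32 + 158)/(-447627 + 375214) = 190/(-72413) = 190*(-1/72413) = -190/72413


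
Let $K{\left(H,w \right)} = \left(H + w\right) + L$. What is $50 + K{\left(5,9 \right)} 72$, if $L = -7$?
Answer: $554$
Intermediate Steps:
$K{\left(H,w \right)} = -7 + H + w$ ($K{\left(H,w \right)} = \left(H + w\right) - 7 = -7 + H + w$)
$50 + K{\left(5,9 \right)} 72 = 50 + \left(-7 + 5 + 9\right) 72 = 50 + 7 \cdot 72 = 50 + 504 = 554$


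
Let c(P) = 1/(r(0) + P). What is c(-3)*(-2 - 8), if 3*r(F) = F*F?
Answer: 10/3 ≈ 3.3333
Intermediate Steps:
r(F) = F²/3 (r(F) = (F*F)/3 = F²/3)
c(P) = 1/P (c(P) = 1/((⅓)*0² + P) = 1/((⅓)*0 + P) = 1/(0 + P) = 1/P)
c(-3)*(-2 - 8) = (-2 - 8)/(-3) = -⅓*(-10) = 10/3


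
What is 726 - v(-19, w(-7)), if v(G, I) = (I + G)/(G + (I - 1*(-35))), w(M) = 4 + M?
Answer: 9460/13 ≈ 727.69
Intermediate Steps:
v(G, I) = (G + I)/(35 + G + I) (v(G, I) = (G + I)/(G + (I + 35)) = (G + I)/(G + (35 + I)) = (G + I)/(35 + G + I))
726 - v(-19, w(-7)) = 726 - (-19 + (4 - 7))/(35 - 19 + (4 - 7)) = 726 - (-19 - 3)/(35 - 19 - 3) = 726 - (-22)/13 = 726 - 1*(-22/13) = 726 + 22/13 = 9460/13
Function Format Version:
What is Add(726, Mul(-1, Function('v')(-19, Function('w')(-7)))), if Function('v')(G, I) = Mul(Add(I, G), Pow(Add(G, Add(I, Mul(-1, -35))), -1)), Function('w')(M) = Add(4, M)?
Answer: Rational(9460, 13) ≈ 727.69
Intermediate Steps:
Function('v')(G, I) = Mul(Pow(Add(35, G, I), -1), Add(G, I)) (Function('v')(G, I) = Mul(Add(G, I), Pow(Add(G, Add(I, 35)), -1)) = Mul(Add(G, I), Pow(Add(G, Add(35, I)), -1)) = Mul(Add(G, I), Pow(Add(35, G, I), -1)) = Mul(Pow(Add(35, G, I), -1), Add(G, I)))
Add(726, Mul(-1, Function('v')(-19, Function('w')(-7)))) = Add(726, Mul(-1, Mul(Pow(Add(35, -19, Add(4, -7)), -1), Add(-19, Add(4, -7))))) = Add(726, Mul(-1, Mul(Pow(Add(35, -19, -3), -1), Add(-19, -3)))) = Add(726, Mul(-1, Mul(Pow(13, -1), -22))) = Add(726, Mul(-1, Mul(Rational(1, 13), -22))) = Add(726, Mul(-1, Rational(-22, 13))) = Add(726, Rational(22, 13)) = Rational(9460, 13)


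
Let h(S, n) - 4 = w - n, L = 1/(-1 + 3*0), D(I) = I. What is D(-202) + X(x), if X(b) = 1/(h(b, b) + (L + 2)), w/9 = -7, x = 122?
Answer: -36361/180 ≈ -202.01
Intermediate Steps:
w = -63 (w = 9*(-7) = -63)
L = -1 (L = 1/(-1 + 0) = 1/(-1) = -1)
h(S, n) = -59 - n (h(S, n) = 4 + (-63 - n) = -59 - n)
X(b) = 1/(-58 - b) (X(b) = 1/((-59 - b) + (-1 + 2)) = 1/((-59 - b) + 1) = 1/(-58 - b))
D(-202) + X(x) = -202 - 1/(58 + 122) = -202 - 1/180 = -36361/180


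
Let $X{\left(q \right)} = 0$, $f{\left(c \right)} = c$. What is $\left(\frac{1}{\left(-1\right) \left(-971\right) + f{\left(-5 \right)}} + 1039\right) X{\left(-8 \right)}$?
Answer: $0$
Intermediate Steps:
$\left(\frac{1}{\left(-1\right) \left(-971\right) + f{\left(-5 \right)}} + 1039\right) X{\left(-8 \right)} = \left(\frac{1}{\left(-1\right) \left(-971\right) - 5} + 1039\right) 0 = \left(\frac{1}{971 - 5} + 1039\right) 0 = \left(\frac{1}{966} + 1039\right) 0 = \frac{1003675}{966} \cdot 0 = 0$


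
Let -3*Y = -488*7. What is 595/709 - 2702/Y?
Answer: -265331/172996 ≈ -1.5337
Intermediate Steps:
Y = 3416/3 (Y = -(-488)*7/3 = -1/3*(-3416) = 3416/3 ≈ 1138.7)
595/709 - 2702/Y = 595/709 - 2702/3416/3 = 595*(1/709) - 2702*3/3416 = 595/709 - 579/244 = -265331/172996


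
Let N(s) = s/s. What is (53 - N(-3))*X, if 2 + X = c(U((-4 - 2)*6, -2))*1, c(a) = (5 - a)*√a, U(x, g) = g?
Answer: -104 + 364*I*√2 ≈ -104.0 + 514.77*I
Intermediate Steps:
c(a) = √a*(5 - a)
N(s) = 1
X = -2 + 7*I*√2 (X = -2 + (√(-2)*(5 - 1*(-2)))*1 = -2 + ((I*√2)*(5 + 2))*1 = -2 + ((I*√2)*7)*1 = -2 + (7*I*√2)*1 = -2 + 7*I*√2 ≈ -2.0 + 9.8995*I)
(53 - N(-3))*X = (53 - 1*1)*(-2 + 7*I*√2) = (53 - 1)*(-2 + 7*I*√2) = 52*(-2 + 7*I*√2) = -104 + 364*I*√2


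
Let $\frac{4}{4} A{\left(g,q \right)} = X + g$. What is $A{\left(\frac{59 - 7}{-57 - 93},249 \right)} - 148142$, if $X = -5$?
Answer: $- \frac{11111051}{75} \approx -1.4815 \cdot 10^{5}$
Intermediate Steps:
$A{\left(g,q \right)} = -5 + g$
$A{\left(\frac{59 - 7}{-57 - 93},249 \right)} - 148142 = \left(-5 + \frac{59 - 7}{-57 - 93}\right) - 148142 = \left(-5 + \frac{52}{-150}\right) - 148142 = \left(-5 + 52 \left(- \frac{1}{150}\right)\right) - 148142 = \left(-5 - \frac{26}{75}\right) - 148142 = - \frac{401}{75} - 148142 = - \frac{11111051}{75}$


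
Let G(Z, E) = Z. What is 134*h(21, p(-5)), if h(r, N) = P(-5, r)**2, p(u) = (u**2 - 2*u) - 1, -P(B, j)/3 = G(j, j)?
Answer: 531846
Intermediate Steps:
P(B, j) = -3*j
p(u) = -1 + u**2 - 2*u
h(r, N) = 9*r**2 (h(r, N) = (-3*r)**2 = 9*r**2)
134*h(21, p(-5)) = 134*(9*21**2) = 134*(9*441) = 134*3969 = 531846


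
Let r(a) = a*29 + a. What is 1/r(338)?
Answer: 1/10140 ≈ 9.8619e-5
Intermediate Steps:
r(a) = 30*a (r(a) = 29*a + a = 30*a)
1/r(338) = 1/(30*338) = 1/10140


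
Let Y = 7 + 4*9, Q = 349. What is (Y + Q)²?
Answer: 153664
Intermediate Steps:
Y = 43 (Y = 7 + 36 = 43)
(Y + Q)² = (43 + 349)² = 392² = 153664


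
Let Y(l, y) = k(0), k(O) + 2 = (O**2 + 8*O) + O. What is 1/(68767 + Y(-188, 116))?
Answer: 1/68765 ≈ 1.4542e-5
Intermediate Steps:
k(O) = -2 + O**2 + 9*O (k(O) = -2 + ((O**2 + 8*O) + O) = -2 + (O**2 + 9*O) = -2 + O**2 + 9*O)
Y(l, y) = -2 (Y(l, y) = -2 + 0**2 + 9*0 = -2 + 0 + 0 = -2)
1/(68767 + Y(-188, 116)) = 1/(68767 - 2) = 1/68765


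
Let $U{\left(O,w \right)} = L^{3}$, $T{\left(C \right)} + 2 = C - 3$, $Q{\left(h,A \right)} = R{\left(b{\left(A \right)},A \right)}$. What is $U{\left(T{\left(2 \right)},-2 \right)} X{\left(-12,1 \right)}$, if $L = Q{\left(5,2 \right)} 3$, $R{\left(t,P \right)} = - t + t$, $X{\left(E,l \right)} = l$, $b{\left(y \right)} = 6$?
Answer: $0$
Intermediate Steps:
$R{\left(t,P \right)} = 0$
$Q{\left(h,A \right)} = 0$
$T{\left(C \right)} = -5 + C$ ($T{\left(C \right)} = -2 + \left(C - 3\right) = -2 + \left(-3 + C\right) = -5 + C$)
$L = 0$ ($L = 0 \cdot 3 = 0$)
$U{\left(O,w \right)} = 0$ ($U{\left(O,w \right)} = 0^{3} = 0$)
$U{\left(T{\left(2 \right)},-2 \right)} X{\left(-12,1 \right)} = 0 \cdot 1 = 0$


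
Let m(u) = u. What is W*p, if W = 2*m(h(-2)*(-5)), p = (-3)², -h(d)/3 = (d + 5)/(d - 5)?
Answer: -810/7 ≈ -115.71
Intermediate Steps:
h(d) = -3*(5 + d)/(-5 + d) (h(d) = -3*(d + 5)/(d - 5) = -3*(5 + d)/(-5 + d))
p = 9
W = -90/7 (W = 2*((3*(-5 - 1*(-2))/(-5 - 2))*(-5)) = 2*((3*(-5 + 2)/(-7))*(-5)) = 2*((3*(-⅐)*(-3))*(-5)) = 2*((9/7)*(-5)) = 2*(-45/7) = -90/7 ≈ -12.857)
W*p = -90/7*9 = -810/7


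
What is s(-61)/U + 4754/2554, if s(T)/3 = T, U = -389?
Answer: 1158344/496753 ≈ 2.3318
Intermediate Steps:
s(T) = 3*T
s(-61)/U + 4754/2554 = (3*(-61))/(-389) + 4754/2554 = -183*(-1/389) + 4754*(1/2554) = 183/389 + 2377/1277 = 1158344/496753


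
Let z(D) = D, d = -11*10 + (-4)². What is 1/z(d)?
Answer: -1/94 ≈ -0.010638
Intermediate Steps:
d = -94 (d = -110 + 16 = -94)
1/z(d) = 1/(-94) = -1/94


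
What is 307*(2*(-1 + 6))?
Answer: 3070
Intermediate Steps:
307*(2*(-1 + 6)) = 307*(2*5) = 307*10 = 3070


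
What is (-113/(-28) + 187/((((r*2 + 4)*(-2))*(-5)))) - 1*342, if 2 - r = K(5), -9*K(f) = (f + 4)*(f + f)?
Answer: -94443/280 ≈ -337.30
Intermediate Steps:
K(f) = -2*f*(4 + f)/9 (K(f) = -(f + 4)*(f + f)/9 = -(4 + f)*2*f/9 = -2*f*(4 + f)/9)
r = 12 (r = 2 - (-2)*5*(4 + 5)/9 = 2 - (-2)*5*9/9 = 2 - 1*(-10) = 2 + 10 = 12)
(-113/(-28) + 187/((((r*2 + 4)*(-2))*(-5)))) - 1*342 = (-113/(-28) + 187/((((12*2 + 4)*(-2))*(-5)))) - 1*342 = (-113*(-1/28) + 187/((((24 + 4)*(-2))*(-5)))) - 342 = (113/28 + 187/(((28*(-2))*(-5)))) - 342 = (113/28 + 187/((-56*(-5)))) - 342 = (113/28 + 187/280) - 342 = 1317/280 - 342 = -94443/280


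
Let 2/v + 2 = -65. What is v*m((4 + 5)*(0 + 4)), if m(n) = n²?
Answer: -2592/67 ≈ -38.687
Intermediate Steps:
v = -2/67 (v = 2/(-2 - 65) = 2/(-67) = 2*(-1/67) = -2/67 ≈ -0.029851)
v*m((4 + 5)*(0 + 4)) = -2*(0 + 4)²*(4 + 5)²/67 = -2*(9*4)²/67 = -2/67*36² = -2/67*1296 = -2592/67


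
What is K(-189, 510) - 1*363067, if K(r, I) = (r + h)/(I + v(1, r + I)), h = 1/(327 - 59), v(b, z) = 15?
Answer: -51083577551/140700 ≈ -3.6307e+5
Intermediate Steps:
h = 1/268 ≈ 0.0037313
K(r, I) = (1/268 + r)/(15 + I) (K(r, I) = (r + 1/268)/(I + 15) = (1/268 + r)/(15 + I))
K(-189, 510) - 1*363067 = (1/268 - 189)/(15 + 510) - 1*363067 = -50651/268/525 - 363067 = (1/525)*(-50651/268) - 363067 = -50651/140700 - 363067 = -51083577551/140700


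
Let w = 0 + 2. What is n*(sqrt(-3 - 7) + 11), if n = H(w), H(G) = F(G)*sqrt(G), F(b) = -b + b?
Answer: 0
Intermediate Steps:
F(b) = 0
w = 2
H(G) = 0 (H(G) = 0*sqrt(G) = 0)
n = 0
n*(sqrt(-3 - 7) + 11) = 0*(sqrt(-3 - 7) + 11) = 0*(sqrt(-10) + 11) = 0*(I*sqrt(10) + 11) = 0*(11 + I*sqrt(10)) = 0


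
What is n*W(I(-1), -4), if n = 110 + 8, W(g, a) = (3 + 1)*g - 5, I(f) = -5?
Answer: -2950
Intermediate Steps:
W(g, a) = -5 + 4*g (W(g, a) = 4*g - 5 = -5 + 4*g)
n = 118
n*W(I(-1), -4) = 118*(-5 + 4*(-5)) = 118*(-5 - 20) = 118*(-25) = -2950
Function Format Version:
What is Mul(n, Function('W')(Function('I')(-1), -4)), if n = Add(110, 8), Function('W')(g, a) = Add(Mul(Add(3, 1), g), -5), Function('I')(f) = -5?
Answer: -2950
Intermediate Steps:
Function('W')(g, a) = Add(-5, Mul(4, g)) (Function('W')(g, a) = Add(Mul(4, g), -5) = Add(-5, Mul(4, g)))
n = 118
Mul(n, Function('W')(Function('I')(-1), -4)) = Mul(118, Add(-5, Mul(4, -5))) = Mul(118, Add(-5, -20)) = Mul(118, -25) = -2950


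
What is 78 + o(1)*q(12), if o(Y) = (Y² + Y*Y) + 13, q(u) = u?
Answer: 258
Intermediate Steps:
o(Y) = 13 + 2*Y² (o(Y) = (Y² + Y²) + 13 = 2*Y² + 13 = 13 + 2*Y²)
78 + o(1)*q(12) = 78 + (13 + 2*1²)*12 = 78 + (13 + 2*1)*12 = 78 + (13 + 2)*12 = 78 + 15*12 = 78 + 180 = 258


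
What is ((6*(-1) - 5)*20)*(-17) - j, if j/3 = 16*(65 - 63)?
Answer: 3644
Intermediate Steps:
j = 96 (j = 3*(16*(65 - 63)) = 3*(16*2) = 3*32 = 96)
((6*(-1) - 5)*20)*(-17) - j = ((6*(-1) - 5)*20)*(-17) - 1*96 = ((-6 - 5)*20)*(-17) - 96 = -11*20*(-17) - 96 = -220*(-17) - 96 = 3740 - 96 = 3644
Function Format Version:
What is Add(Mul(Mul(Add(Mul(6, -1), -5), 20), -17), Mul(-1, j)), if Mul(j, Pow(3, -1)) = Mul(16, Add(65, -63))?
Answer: 3644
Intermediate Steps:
j = 96 (j = Mul(3, Mul(16, Add(65, -63))) = Mul(3, Mul(16, 2)) = Mul(3, 32) = 96)
Add(Mul(Mul(Add(Mul(6, -1), -5), 20), -17), Mul(-1, j)) = Add(Mul(Mul(Add(Mul(6, -1), -5), 20), -17), Mul(-1, 96)) = Add(Mul(Mul(Add(-6, -5), 20), -17), -96) = Add(Mul(Mul(-11, 20), -17), -96) = Add(Mul(-220, -17), -96) = Add(3740, -96) = 3644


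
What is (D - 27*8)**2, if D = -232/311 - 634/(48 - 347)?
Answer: 398314499321124/8646954121 ≈ 46064.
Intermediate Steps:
D = 127806/92989 (D = -232*1/311 - 634/(-299) = -232/311 - 634*(-1/299) = -232/311 + 634/299 = 127806/92989 ≈ 1.3744)
(D - 27*8)**2 = (127806/92989 - 27*8)**2 = (127806/92989 - 216)**2 = (-19957818/92989)**2 = 398314499321124/8646954121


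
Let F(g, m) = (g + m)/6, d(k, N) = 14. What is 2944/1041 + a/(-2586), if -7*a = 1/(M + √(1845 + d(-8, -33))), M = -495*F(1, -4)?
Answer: 191843370367/67835914503 - 26*√11/2150418039 ≈ 2.8280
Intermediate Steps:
F(g, m) = g/6 + m/6 (F(g, m) = (g + m)*(⅙) = g/6 + m/6)
M = 495/2 (M = -495*((⅙)*1 + (⅙)*(-4)) = -495*(⅙ - ⅔) = -495*(-½) = 495/2 ≈ 247.50)
a = -1/(7*(495/2 + 13*√11)) (a = -1/(7*(495/2 + √(1845 + 14))) = -1/(7*(495/2 + √1859)) = -1/(7*(495/2 + 13*√11)) ≈ -0.00049157)
2944/1041 + a/(-2586) = 2944/1041 + (-90/151193 + 52*√11/1663123)/(-2586) = 2944*(1/1041) + (-90/151193 + 52*√11/1663123)*(-1/2586) = 2944/1041 + (15/65164183 - 26*√11/2150418039) = 191843370367/67835914503 - 26*√11/2150418039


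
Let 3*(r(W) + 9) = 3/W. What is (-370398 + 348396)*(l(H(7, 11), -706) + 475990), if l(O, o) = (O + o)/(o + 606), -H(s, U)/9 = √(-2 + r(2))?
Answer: -261822182853/25 - 99009*I*√42/100 ≈ -1.0473e+10 - 6416.5*I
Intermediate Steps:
r(W) = -9 + 1/W (r(W) = -9 + (3/W)/3 = -9 + 1/W)
H(s, U) = -9*I*√42/2 (H(s, U) = -9*√(-2 + (-9 + 1/2)) = -9*√(-2 + (-9 + ½)) = -9*√(-2 - 17/2) = -9*I*√42/2)
l(O, o) = (O + o)/(606 + o)
(-370398 + 348396)*(l(H(7, 11), -706) + 475990) = (-370398 + 348396)*((-9*I*√42/2 - 706)/(606 - 706) + 475990) = -22002*((-706 - 9*I*√42/2)/(-100) + 475990) = -22002*(-(-706 - 9*I*√42/2)/100 + 475990) = -22002*((353/50 + 9*I*√42/200) + 475990) = -22002*(23799853/50 + 9*I*√42/200) = -261822182853/25 - 99009*I*√42/100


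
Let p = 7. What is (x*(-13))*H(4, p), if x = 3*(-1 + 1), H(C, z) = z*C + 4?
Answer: 0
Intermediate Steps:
H(C, z) = 4 + C*z (H(C, z) = C*z + 4 = 4 + C*z)
x = 0 (x = 3*0 = 0)
(x*(-13))*H(4, p) = (0*(-13))*(4 + 4*7) = 0*(4 + 28) = 0*32 = 0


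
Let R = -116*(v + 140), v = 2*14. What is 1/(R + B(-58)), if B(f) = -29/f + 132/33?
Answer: -2/38967 ≈ -5.1325e-5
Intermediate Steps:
v = 28
B(f) = 4 - 29/f (B(f) = -29/f + 132*(1/33) = -29/f + 4 = 4 - 29/f)
R = -19488 (R = -116*(28 + 140) = -116*168 = -19488)
1/(R + B(-58)) = 1/(-19488 + (4 - 29/(-58))) = 1/(-19488 + (4 - 29*(-1/58))) = 1/(-19488 + (4 + ½)) = 1/(-19488 + 9/2) = 1/(-38967/2) = -2/38967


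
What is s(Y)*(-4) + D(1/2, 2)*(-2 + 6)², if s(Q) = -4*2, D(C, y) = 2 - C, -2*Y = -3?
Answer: 56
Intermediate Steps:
Y = 3/2 (Y = -½*(-3) = 3/2 ≈ 1.5000)
s(Q) = -8
s(Y)*(-4) + D(1/2, 2)*(-2 + 6)² = -8*(-4) + (2 - 1/2)*(-2 + 6)² = 32 + (2 - 1*½)*4² = 32 + (2 - ½)*16 = 32 + (3/2)*16 = 32 + 24 = 56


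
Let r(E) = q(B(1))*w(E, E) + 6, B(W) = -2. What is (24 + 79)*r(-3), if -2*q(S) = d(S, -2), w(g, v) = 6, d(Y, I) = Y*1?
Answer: 1236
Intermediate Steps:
d(Y, I) = Y
q(S) = -S/2
r(E) = 12 (r(E) = -½*(-2)*6 + 6 = 1*6 + 6 = 6 + 6 = 12)
(24 + 79)*r(-3) = (24 + 79)*12 = 103*12 = 1236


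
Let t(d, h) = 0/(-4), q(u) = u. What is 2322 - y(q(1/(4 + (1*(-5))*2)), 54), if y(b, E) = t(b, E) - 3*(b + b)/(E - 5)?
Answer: 113777/49 ≈ 2322.0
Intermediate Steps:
t(d, h) = 0 (t(d, h) = 0*(-1/4) = 0)
y(b, E) = -6*b/(-5 + E) (y(b, E) = 0 - 3*(b + b)/(E - 5) = 0 - 3*2*b/(-5 + E) = 0 - 6*b/(-5 + E) = -6*b/(-5 + E))
2322 - y(q(1/(4 + (1*(-5))*2)), 54) = 2322 - (-6)/((4 + (1*(-5))*2)*(-5 + 54)) = 2322 - (-6)/((4 - 5*2)*49) = 2322 - (-6)/((4 - 10)*49) = 2322 - (-6)/((-6)*49) = 2322 - (-6)*(-1)/(6*49) = 2322 - 1*1/49 = 2322 - 1/49 = 113777/49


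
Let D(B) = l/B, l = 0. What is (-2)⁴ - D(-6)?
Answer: 16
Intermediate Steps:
D(B) = 0 (D(B) = 0/B = 0)
(-2)⁴ - D(-6) = (-2)⁴ - 1*0 = 16 + 0 = 16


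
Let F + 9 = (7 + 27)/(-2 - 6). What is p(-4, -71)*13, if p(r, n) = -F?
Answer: 689/4 ≈ 172.25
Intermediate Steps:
F = -53/4 (F = -9 + (7 + 27)/(-2 - 6) = -9 + 34/(-8) = -9 + 34*(-1/8) = -9 - 17/4 = -53/4 ≈ -13.250)
p(r, n) = 53/4 (p(r, n) = -1*(-53/4) = 53/4)
p(-4, -71)*13 = (53/4)*13 = 689/4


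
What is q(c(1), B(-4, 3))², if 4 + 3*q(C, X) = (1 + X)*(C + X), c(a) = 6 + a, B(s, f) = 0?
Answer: 1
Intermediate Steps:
q(C, X) = -4/3 + (1 + X)*(C + X)/3 (q(C, X) = -4/3 + ((1 + X)*(C + X))/3 = -4/3 + (1 + X)*(C + X)/3)
q(c(1), B(-4, 3))² = (-4/3 + (6 + 1)/3 + (⅓)*0 + (⅓)*0² + (⅓)*(6 + 1)*0)² = (-4/3 + (⅓)*7 + 0 + (⅓)*0 + (⅓)*7*0)² = (-4/3 + 7/3 + 0 + 0 + 0)² = 1² = 1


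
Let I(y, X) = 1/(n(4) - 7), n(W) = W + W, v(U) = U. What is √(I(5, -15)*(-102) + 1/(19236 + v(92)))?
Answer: I*√595379410/2416 ≈ 10.1*I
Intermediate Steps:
n(W) = 2*W
I(y, X) = 1 (I(y, X) = 1/(2*4 - 7) = 1/(8 - 7) = 1/1 = 1)
√(I(5, -15)*(-102) + 1/(19236 + v(92))) = √(1*(-102) + 1/(19236 + 92)) = √(-102 + 1/19328) = √(-1971455/19328) = I*√595379410/2416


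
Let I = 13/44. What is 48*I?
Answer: 156/11 ≈ 14.182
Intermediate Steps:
I = 13/44 (I = 13*(1/44) = 13/44 ≈ 0.29545)
48*I = 48*(13/44) = 156/11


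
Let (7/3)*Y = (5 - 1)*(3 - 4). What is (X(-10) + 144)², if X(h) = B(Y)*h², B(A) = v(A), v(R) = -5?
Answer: 126736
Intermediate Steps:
Y = -12/7 (Y = 3*((5 - 1)*(3 - 4))/7 = 3*(4*(-1))/7 = (3/7)*(-4) = -12/7 ≈ -1.7143)
B(A) = -5
X(h) = -5*h²
(X(-10) + 144)² = (-5*(-10)² + 144)² = (-5*100 + 144)² = (-500 + 144)² = (-356)² = 126736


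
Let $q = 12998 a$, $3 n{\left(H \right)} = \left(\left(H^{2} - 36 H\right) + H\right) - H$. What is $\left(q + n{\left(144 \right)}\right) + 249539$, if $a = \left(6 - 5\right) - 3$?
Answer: $228727$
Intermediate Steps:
$a = -2$ ($a = 1 - 3 = -2$)
$n{\left(H \right)} = - 12 H + \frac{H^{2}}{3}$ ($n{\left(H \right)} = \frac{\left(\left(H^{2} - 36 H\right) + H\right) - H}{3} = \frac{\left(H^{2} - 35 H\right) - H}{3} = \frac{H^{2} - 36 H}{3} = - 12 H + \frac{H^{2}}{3}$)
$q = -25996$ ($q = 12998 \left(-2\right) = -25996$)
$\left(q + n{\left(144 \right)}\right) + 249539 = \left(-25996 + \frac{1}{3} \cdot 144 \left(-36 + 144\right)\right) + 249539 = \left(-25996 + \frac{1}{3} \cdot 144 \cdot 108\right) + 249539 = \left(-25996 + 5184\right) + 249539 = -20812 + 249539 = 228727$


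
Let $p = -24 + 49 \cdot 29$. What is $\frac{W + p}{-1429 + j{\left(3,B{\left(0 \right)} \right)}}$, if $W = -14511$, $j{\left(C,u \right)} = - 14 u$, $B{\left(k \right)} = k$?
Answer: $\frac{13114}{1429} \approx 9.177$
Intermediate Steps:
$p = 1397$ ($p = -24 + 1421 = 1397$)
$\frac{W + p}{-1429 + j{\left(3,B{\left(0 \right)} \right)}} = \frac{-14511 + 1397}{-1429 - 0} = - \frac{13114}{-1429 + 0} = - \frac{13114}{-1429} = \left(-13114\right) \left(- \frac{1}{1429}\right) = \frac{13114}{1429}$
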